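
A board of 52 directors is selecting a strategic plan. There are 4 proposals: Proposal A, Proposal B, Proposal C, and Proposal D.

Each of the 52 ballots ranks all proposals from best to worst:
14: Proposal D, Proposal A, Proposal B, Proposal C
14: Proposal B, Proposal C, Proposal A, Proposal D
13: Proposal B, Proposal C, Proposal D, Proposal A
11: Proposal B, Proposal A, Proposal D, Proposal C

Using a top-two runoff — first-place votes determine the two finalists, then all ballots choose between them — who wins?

Proposal B

Round 1 first-place votes: Proposal A 0, Proposal B 38, Proposal C 0, Proposal D 14. Proposal B and Proposal D advance.
Runoff: Proposal B is ranked above Proposal D on 38 ballots, Proposal D above Proposal B on 14.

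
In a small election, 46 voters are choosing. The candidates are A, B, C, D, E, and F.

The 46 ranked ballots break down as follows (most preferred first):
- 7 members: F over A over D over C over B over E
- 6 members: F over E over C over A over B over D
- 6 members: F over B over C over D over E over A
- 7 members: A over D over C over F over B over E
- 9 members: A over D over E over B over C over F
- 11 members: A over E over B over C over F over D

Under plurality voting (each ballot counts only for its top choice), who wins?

A

First-place votes: A 27, B 0, C 0, D 0, E 0, F 19.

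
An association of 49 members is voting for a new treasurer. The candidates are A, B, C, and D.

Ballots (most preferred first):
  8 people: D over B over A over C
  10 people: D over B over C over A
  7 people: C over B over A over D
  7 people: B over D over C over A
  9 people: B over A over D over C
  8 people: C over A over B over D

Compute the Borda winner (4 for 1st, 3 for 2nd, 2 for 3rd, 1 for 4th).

A: 8×2 + 10×1 + 7×2 + 7×1 + 9×3 + 8×3 = 98
B: 8×3 + 10×3 + 7×3 + 7×4 + 9×4 + 8×2 = 155
C: 8×1 + 10×2 + 7×4 + 7×2 + 9×1 + 8×4 = 111
D: 8×4 + 10×4 + 7×1 + 7×3 + 9×2 + 8×1 = 126

B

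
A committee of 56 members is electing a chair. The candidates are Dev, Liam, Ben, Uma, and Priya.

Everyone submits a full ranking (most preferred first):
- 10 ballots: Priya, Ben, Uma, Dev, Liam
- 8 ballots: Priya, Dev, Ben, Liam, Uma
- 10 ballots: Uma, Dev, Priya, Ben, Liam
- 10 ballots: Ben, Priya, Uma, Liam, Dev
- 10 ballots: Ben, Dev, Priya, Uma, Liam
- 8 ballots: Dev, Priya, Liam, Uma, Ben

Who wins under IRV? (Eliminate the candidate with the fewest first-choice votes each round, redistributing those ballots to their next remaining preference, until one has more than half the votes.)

Priya

Round 1: Dev 8, Liam 0, Ben 20, Uma 10, Priya 18. Liam eliminated.
Round 2: Dev 8, Ben 20, Uma 10, Priya 18. Dev eliminated.
Round 3: Ben 20, Uma 10, Priya 26. Uma eliminated.
Round 4: Ben 20, Priya 36. Priya has a majority (≥29).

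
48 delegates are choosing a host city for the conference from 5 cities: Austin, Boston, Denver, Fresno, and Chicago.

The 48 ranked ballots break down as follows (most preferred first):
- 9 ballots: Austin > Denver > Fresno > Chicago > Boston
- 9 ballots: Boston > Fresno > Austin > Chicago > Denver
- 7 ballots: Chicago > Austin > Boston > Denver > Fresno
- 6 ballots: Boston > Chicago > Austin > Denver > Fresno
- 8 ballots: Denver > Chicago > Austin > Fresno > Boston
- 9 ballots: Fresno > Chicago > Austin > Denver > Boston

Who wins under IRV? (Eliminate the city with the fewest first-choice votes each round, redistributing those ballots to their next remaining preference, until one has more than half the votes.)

Austin

Round 1: Austin 9, Boston 15, Denver 8, Fresno 9, Chicago 7. Chicago eliminated.
Round 2: Austin 16, Boston 15, Denver 8, Fresno 9. Denver eliminated.
Round 3: Austin 24, Boston 15, Fresno 9. Fresno eliminated.
Round 4: Austin 33, Boston 15. Austin has a majority (≥25).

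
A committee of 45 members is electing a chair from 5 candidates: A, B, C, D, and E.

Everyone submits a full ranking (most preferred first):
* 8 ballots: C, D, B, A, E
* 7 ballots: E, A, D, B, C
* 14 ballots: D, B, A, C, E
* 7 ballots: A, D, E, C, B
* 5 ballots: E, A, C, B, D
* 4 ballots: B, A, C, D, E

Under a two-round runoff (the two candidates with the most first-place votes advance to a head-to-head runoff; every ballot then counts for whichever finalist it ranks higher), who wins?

Round 1 first-place votes: A 7, B 4, C 8, D 14, E 12. D and E advance.
Runoff: D is ranked above E on 33 ballots, E above D on 12.

D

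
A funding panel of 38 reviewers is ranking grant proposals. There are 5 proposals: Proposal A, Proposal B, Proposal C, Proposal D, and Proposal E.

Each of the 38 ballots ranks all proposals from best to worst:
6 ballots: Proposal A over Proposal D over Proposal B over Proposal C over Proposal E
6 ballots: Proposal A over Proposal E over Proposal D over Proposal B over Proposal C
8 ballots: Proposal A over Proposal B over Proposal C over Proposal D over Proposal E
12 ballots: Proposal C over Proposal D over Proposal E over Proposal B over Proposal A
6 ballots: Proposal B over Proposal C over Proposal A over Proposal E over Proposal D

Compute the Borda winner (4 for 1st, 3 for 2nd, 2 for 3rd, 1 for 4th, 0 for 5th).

Proposal A: 6×4 + 6×4 + 8×4 + 12×0 + 6×2 = 92
Proposal B: 6×2 + 6×1 + 8×3 + 12×1 + 6×4 = 78
Proposal C: 6×1 + 6×0 + 8×2 + 12×4 + 6×3 = 88
Proposal D: 6×3 + 6×2 + 8×1 + 12×3 + 6×0 = 74
Proposal E: 6×0 + 6×3 + 8×0 + 12×2 + 6×1 = 48

Proposal A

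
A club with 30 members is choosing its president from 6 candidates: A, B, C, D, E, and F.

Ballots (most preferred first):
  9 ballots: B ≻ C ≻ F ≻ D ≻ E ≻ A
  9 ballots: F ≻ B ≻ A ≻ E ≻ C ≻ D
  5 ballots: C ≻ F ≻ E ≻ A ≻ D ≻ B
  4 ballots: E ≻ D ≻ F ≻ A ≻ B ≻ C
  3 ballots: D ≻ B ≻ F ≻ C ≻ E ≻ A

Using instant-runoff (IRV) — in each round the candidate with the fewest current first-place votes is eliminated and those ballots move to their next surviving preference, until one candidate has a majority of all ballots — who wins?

Round 1: A 0, B 9, C 5, D 3, E 4, F 9. A eliminated.
Round 2: B 9, C 5, D 3, E 4, F 9. D eliminated.
Round 3: B 12, C 5, E 4, F 9. E eliminated.
Round 4: B 12, C 5, F 13. C eliminated.
Round 5: B 12, F 18. F has a majority (≥16).

F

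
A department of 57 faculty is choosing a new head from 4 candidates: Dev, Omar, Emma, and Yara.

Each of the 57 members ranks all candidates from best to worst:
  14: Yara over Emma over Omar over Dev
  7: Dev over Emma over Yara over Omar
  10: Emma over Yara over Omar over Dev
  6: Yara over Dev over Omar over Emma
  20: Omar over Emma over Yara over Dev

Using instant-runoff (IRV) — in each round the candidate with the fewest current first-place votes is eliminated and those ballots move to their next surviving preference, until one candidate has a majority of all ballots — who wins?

Round 1: Dev 7, Omar 20, Emma 10, Yara 20. Dev eliminated.
Round 2: Omar 20, Emma 17, Yara 20. Emma eliminated.
Round 3: Omar 20, Yara 37. Yara has a majority (≥29).

Yara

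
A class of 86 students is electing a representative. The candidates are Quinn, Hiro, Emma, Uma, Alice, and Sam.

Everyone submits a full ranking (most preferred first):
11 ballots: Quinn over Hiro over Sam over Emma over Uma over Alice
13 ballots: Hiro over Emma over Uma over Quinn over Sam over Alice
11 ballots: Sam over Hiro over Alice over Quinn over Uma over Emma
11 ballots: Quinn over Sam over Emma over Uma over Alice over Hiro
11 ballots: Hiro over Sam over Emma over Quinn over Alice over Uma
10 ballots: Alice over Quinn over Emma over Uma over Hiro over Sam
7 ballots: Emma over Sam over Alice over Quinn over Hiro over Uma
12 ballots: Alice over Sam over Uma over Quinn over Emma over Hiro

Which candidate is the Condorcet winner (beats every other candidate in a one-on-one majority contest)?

Quinn vs Hiro: 51–35
Quinn vs Emma: 55–31
Quinn vs Uma: 61–25
Quinn vs Alice: 46–40
Quinn vs Sam: 45–41
Quinn beats every other candidate.

Quinn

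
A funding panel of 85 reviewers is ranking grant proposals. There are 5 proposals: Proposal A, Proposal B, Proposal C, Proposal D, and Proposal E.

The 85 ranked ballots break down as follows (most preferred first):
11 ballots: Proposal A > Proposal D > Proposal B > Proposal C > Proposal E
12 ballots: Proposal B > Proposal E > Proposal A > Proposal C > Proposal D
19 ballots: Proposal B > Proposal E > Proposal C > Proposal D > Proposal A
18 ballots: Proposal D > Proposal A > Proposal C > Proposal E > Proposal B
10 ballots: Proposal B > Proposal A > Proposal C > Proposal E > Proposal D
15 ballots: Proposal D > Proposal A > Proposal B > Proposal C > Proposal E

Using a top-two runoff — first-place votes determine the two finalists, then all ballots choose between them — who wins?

Round 1 first-place votes: Proposal A 11, Proposal B 41, Proposal C 0, Proposal D 33, Proposal E 0. Proposal B and Proposal D advance.
Runoff: Proposal B is ranked above Proposal D on 41 ballots, Proposal D above Proposal B on 44.

Proposal D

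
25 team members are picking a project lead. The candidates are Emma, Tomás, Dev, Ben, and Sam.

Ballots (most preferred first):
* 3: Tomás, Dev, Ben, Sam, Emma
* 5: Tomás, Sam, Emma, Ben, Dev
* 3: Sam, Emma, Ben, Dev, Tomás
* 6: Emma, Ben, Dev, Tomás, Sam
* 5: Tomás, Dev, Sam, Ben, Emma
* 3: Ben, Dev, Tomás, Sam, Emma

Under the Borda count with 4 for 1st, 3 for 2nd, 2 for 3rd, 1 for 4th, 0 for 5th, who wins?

Emma: 3×0 + 5×2 + 3×3 + 6×4 + 5×0 + 3×0 = 43
Tomás: 3×4 + 5×4 + 3×0 + 6×1 + 5×4 + 3×2 = 64
Dev: 3×3 + 5×0 + 3×1 + 6×2 + 5×3 + 3×3 = 48
Ben: 3×2 + 5×1 + 3×2 + 6×3 + 5×1 + 3×4 = 52
Sam: 3×1 + 5×3 + 3×4 + 6×0 + 5×2 + 3×1 = 43

Tomás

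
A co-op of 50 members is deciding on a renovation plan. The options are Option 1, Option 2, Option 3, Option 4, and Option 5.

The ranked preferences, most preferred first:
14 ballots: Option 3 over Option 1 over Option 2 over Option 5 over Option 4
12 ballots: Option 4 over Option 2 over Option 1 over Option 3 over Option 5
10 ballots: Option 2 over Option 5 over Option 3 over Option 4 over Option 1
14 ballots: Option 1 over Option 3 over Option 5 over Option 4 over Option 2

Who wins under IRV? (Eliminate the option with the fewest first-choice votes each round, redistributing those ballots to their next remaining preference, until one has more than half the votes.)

Option 1

Round 1: Option 1 14, Option 2 10, Option 3 14, Option 4 12, Option 5 0. Option 5 eliminated.
Round 2: Option 1 14, Option 2 10, Option 3 14, Option 4 12. Option 2 eliminated.
Round 3: Option 1 14, Option 3 24, Option 4 12. Option 4 eliminated.
Round 4: Option 1 26, Option 3 24. Option 1 has a majority (≥26).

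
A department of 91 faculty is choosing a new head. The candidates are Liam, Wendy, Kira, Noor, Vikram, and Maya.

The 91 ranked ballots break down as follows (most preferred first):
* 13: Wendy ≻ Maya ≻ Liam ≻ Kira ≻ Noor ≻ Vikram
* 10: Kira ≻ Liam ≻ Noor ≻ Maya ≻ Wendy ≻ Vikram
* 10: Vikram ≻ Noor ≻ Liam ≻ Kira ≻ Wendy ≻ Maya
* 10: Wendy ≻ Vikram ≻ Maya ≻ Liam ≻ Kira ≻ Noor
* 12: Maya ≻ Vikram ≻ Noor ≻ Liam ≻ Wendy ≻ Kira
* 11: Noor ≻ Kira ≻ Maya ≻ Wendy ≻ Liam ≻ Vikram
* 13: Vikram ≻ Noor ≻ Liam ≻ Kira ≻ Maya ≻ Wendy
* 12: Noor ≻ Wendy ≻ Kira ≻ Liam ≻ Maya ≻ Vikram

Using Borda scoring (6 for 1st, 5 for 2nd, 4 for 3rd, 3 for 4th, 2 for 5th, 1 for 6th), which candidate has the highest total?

Noor

Liam: 13×4 + 10×5 + 10×4 + 10×3 + 12×3 + 11×2 + 13×4 + 12×3 = 318
Wendy: 13×6 + 10×2 + 10×2 + 10×6 + 12×2 + 11×3 + 13×1 + 12×5 = 308
Kira: 13×3 + 10×6 + 10×3 + 10×2 + 12×1 + 11×5 + 13×3 + 12×4 = 303
Noor: 13×2 + 10×4 + 10×5 + 10×1 + 12×4 + 11×6 + 13×5 + 12×6 = 377
Vikram: 13×1 + 10×1 + 10×6 + 10×5 + 12×5 + 11×1 + 13×6 + 12×1 = 294
Maya: 13×5 + 10×3 + 10×1 + 10×4 + 12×6 + 11×4 + 13×2 + 12×2 = 311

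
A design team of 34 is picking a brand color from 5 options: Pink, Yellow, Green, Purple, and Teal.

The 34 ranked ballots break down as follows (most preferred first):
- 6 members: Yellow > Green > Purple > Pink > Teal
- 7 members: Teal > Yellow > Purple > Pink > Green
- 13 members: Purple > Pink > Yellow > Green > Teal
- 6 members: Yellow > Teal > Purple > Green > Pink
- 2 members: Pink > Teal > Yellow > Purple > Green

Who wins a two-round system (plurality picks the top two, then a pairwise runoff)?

Round 1 first-place votes: Pink 2, Yellow 12, Green 0, Purple 13, Teal 7. Purple and Yellow advance.
Runoff: Purple is ranked above Yellow on 13 ballots, Yellow above Purple on 21.

Yellow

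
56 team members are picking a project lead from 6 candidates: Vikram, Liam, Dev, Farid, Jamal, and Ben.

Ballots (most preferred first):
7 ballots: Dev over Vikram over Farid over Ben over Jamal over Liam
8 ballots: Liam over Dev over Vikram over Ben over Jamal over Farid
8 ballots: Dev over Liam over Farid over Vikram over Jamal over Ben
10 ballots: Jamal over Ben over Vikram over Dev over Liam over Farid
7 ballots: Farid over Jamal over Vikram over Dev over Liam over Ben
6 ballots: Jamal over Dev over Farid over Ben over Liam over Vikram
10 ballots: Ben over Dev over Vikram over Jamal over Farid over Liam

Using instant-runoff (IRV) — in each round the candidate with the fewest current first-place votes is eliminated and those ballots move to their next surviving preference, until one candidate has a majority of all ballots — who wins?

Round 1: Vikram 0, Liam 8, Dev 15, Farid 7, Jamal 16, Ben 10. Vikram eliminated.
Round 2: Liam 8, Dev 15, Farid 7, Jamal 16, Ben 10. Farid eliminated.
Round 3: Liam 8, Dev 15, Jamal 23, Ben 10. Liam eliminated.
Round 4: Dev 23, Jamal 23, Ben 10. Ben eliminated.
Round 5: Dev 33, Jamal 23. Dev has a majority (≥29).

Dev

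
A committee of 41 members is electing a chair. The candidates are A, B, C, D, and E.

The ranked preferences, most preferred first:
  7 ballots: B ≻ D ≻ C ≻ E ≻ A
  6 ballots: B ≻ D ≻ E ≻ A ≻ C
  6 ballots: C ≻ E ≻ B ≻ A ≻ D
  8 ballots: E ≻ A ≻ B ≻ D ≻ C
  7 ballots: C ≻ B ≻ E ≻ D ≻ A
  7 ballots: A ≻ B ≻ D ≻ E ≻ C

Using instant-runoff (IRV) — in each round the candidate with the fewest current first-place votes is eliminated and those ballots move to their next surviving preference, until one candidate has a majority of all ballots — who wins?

B

Round 1: A 7, B 13, C 13, D 0, E 8. D eliminated.
Round 2: A 7, B 13, C 13, E 8. A eliminated.
Round 3: B 20, C 13, E 8. E eliminated.
Round 4: B 28, C 13. B has a majority (≥21).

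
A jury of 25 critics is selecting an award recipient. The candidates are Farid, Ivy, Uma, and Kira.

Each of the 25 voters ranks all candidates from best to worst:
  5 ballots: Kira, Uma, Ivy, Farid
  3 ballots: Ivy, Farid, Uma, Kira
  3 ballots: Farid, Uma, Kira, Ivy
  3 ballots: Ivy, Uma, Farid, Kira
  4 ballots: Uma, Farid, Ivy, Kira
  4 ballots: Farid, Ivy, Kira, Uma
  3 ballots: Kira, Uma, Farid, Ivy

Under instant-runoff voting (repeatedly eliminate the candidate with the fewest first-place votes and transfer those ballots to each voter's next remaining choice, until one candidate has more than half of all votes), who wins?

Farid

Round 1: Farid 7, Ivy 6, Uma 4, Kira 8. Uma eliminated.
Round 2: Farid 11, Ivy 6, Kira 8. Ivy eliminated.
Round 3: Farid 17, Kira 8. Farid has a majority (≥13).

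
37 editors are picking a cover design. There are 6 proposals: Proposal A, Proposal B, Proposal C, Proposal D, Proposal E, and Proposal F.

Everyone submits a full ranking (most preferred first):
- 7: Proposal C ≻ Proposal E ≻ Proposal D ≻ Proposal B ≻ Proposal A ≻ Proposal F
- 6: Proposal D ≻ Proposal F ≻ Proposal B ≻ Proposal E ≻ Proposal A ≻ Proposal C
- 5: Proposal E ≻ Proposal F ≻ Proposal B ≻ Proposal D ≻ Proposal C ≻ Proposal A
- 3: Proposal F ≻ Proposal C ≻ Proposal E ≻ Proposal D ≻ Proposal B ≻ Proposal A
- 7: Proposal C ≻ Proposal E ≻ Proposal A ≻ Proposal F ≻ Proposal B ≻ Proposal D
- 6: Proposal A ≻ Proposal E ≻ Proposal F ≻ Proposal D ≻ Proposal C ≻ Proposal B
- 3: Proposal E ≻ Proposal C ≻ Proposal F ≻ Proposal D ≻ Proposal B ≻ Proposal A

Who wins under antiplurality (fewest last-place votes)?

Last-place votes: Proposal A 11, Proposal B 6, Proposal C 6, Proposal D 7, Proposal E 0, Proposal F 7.

Proposal E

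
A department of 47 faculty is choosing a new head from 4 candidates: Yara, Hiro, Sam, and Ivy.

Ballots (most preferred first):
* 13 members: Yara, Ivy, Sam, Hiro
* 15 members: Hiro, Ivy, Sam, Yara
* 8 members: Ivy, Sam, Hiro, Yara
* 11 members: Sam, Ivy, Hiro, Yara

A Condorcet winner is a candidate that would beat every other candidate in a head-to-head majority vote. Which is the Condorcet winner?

Ivy

Ivy vs Yara: 34–13
Ivy vs Hiro: 32–15
Ivy vs Sam: 36–11
Ivy beats every other candidate.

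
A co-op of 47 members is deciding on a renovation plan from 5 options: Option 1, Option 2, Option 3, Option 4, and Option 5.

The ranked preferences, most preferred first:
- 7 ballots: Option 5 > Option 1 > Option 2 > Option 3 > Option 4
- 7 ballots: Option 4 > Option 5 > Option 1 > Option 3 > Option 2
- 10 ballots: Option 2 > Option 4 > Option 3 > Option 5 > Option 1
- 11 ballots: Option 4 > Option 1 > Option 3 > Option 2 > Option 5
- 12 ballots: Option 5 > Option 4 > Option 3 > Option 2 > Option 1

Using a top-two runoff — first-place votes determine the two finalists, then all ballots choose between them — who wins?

Option 4

Round 1 first-place votes: Option 1 0, Option 2 10, Option 3 0, Option 4 18, Option 5 19. Option 5 and Option 4 advance.
Runoff: Option 5 is ranked above Option 4 on 19 ballots, Option 4 above Option 5 on 28.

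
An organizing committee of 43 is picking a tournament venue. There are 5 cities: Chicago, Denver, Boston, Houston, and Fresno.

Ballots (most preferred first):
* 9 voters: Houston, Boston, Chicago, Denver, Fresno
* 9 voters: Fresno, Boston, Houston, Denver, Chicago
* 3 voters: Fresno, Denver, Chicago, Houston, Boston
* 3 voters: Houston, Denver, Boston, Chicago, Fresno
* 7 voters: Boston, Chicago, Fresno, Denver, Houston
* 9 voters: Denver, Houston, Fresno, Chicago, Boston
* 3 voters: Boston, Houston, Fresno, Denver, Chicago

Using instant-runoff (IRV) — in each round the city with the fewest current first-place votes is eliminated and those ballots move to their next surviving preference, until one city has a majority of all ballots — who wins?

Houston

Round 1: Chicago 0, Denver 9, Boston 10, Houston 12, Fresno 12. Chicago eliminated.
Round 2: Denver 9, Boston 10, Houston 12, Fresno 12. Denver eliminated.
Round 3: Boston 10, Houston 21, Fresno 12. Boston eliminated.
Round 4: Houston 24, Fresno 19. Houston has a majority (≥22).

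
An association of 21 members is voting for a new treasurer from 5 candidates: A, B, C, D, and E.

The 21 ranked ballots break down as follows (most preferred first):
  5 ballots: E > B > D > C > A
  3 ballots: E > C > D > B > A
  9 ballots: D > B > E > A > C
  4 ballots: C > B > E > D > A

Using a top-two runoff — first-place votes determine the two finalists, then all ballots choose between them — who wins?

E

Round 1 first-place votes: A 0, B 0, C 4, D 9, E 8. D and E advance.
Runoff: D is ranked above E on 9 ballots, E above D on 12.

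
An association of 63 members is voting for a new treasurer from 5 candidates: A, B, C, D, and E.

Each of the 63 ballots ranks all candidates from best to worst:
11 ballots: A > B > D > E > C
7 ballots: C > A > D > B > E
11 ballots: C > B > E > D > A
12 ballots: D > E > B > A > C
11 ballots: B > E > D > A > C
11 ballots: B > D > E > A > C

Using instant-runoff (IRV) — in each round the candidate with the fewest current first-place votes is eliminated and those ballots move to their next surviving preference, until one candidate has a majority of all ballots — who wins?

Round 1: A 11, B 22, C 18, D 12, E 0. E eliminated.
Round 2: A 11, B 22, C 18, D 12. A eliminated.
Round 3: B 33, C 18, D 12. B has a majority (≥32).

B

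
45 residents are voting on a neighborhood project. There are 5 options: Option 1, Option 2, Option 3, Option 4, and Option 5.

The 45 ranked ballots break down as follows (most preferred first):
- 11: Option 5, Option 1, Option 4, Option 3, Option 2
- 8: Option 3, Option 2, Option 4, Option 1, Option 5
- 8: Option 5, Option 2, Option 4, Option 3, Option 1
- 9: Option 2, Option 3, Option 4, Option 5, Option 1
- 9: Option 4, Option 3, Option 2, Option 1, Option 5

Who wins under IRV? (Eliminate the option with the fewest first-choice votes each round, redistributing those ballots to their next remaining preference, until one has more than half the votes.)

Round 1: Option 1 0, Option 2 9, Option 3 8, Option 4 9, Option 5 19. Option 1 eliminated.
Round 2: Option 2 9, Option 3 8, Option 4 9, Option 5 19. Option 3 eliminated.
Round 3: Option 2 17, Option 4 9, Option 5 19. Option 4 eliminated.
Round 4: Option 2 26, Option 5 19. Option 2 has a majority (≥23).

Option 2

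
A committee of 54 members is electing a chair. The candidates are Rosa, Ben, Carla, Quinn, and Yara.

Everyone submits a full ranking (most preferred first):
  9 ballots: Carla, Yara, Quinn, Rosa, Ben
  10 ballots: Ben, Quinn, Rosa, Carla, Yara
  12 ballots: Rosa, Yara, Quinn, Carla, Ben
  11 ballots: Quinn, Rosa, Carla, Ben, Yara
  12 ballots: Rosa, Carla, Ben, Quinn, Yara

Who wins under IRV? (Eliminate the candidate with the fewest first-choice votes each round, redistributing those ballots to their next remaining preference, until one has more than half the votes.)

Round 1: Rosa 24, Ben 10, Carla 9, Quinn 11, Yara 0. Yara eliminated.
Round 2: Rosa 24, Ben 10, Carla 9, Quinn 11. Carla eliminated.
Round 3: Rosa 24, Ben 10, Quinn 20. Ben eliminated.
Round 4: Rosa 24, Quinn 30. Quinn has a majority (≥28).

Quinn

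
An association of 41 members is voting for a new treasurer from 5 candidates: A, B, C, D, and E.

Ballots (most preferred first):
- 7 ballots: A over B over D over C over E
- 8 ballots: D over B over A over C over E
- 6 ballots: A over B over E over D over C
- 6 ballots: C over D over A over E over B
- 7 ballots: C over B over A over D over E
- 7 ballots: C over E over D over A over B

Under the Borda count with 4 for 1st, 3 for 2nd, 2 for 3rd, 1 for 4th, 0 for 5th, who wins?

A: 7×4 + 8×2 + 6×4 + 6×2 + 7×2 + 7×1 = 101
B: 7×3 + 8×3 + 6×3 + 6×0 + 7×3 + 7×0 = 84
C: 7×1 + 8×1 + 6×0 + 6×4 + 7×4 + 7×4 = 95
D: 7×2 + 8×4 + 6×1 + 6×3 + 7×1 + 7×2 = 91
E: 7×0 + 8×0 + 6×2 + 6×1 + 7×0 + 7×3 = 39

A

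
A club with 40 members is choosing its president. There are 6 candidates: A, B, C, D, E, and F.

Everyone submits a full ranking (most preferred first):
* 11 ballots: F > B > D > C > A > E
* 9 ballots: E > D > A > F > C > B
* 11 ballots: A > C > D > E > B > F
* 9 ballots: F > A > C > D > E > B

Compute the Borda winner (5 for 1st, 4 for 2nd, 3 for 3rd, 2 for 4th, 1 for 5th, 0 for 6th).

A

A: 11×1 + 9×3 + 11×5 + 9×4 = 129
B: 11×4 + 9×0 + 11×1 + 9×0 = 55
C: 11×2 + 9×1 + 11×4 + 9×3 = 102
D: 11×3 + 9×4 + 11×3 + 9×2 = 120
E: 11×0 + 9×5 + 11×2 + 9×1 = 76
F: 11×5 + 9×2 + 11×0 + 9×5 = 118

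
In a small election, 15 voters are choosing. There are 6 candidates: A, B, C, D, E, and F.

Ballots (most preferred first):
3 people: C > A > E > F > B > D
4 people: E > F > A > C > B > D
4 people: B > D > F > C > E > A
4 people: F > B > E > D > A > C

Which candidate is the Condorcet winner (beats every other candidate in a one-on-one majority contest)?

F

F vs A: 12–3
F vs B: 11–4
F vs C: 12–3
F vs D: 11–4
F vs E: 8–7
F beats every other candidate.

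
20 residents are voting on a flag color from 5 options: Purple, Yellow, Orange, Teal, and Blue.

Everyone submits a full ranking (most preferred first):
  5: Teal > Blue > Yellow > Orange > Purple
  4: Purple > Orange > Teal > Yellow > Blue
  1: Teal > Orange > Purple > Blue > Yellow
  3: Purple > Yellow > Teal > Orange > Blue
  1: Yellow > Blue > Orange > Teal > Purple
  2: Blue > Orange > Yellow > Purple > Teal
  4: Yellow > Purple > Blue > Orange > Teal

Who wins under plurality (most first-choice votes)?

Purple

First-place votes: Purple 7, Yellow 5, Orange 0, Teal 6, Blue 2.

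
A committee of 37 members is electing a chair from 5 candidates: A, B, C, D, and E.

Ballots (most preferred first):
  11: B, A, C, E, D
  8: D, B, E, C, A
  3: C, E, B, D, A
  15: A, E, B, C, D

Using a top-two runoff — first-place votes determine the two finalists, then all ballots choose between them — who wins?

Round 1 first-place votes: A 15, B 11, C 3, D 8, E 0. A and B advance.
Runoff: A is ranked above B on 15 ballots, B above A on 22.

B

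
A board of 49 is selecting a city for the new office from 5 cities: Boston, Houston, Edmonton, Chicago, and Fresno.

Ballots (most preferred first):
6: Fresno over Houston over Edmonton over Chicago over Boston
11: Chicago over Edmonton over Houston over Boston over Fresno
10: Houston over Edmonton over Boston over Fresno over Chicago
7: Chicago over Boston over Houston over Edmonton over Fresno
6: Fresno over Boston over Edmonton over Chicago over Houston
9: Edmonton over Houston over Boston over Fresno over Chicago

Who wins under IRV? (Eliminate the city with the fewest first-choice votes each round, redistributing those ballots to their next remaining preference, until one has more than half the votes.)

Round 1: Boston 0, Houston 10, Edmonton 9, Chicago 18, Fresno 12. Boston eliminated.
Round 2: Houston 10, Edmonton 9, Chicago 18, Fresno 12. Edmonton eliminated.
Round 3: Houston 19, Chicago 18, Fresno 12. Fresno eliminated.
Round 4: Houston 25, Chicago 24. Houston has a majority (≥25).

Houston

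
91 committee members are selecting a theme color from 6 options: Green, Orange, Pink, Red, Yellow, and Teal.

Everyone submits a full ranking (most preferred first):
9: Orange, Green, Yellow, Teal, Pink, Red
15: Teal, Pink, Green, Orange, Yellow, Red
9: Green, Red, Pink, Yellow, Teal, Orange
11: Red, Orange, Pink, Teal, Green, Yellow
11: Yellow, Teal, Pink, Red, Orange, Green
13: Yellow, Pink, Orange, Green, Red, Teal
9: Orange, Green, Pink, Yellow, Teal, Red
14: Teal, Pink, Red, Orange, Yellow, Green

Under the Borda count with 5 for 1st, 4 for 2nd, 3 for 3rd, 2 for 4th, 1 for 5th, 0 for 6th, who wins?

Pink

Green: 9×4 + 15×3 + 9×5 + 11×1 + 11×0 + 13×2 + 9×4 + 14×0 = 199
Orange: 9×5 + 15×2 + 9×0 + 11×4 + 11×1 + 13×3 + 9×5 + 14×2 = 242
Pink: 9×1 + 15×4 + 9×3 + 11×3 + 11×3 + 13×4 + 9×3 + 14×4 = 297
Red: 9×0 + 15×0 + 9×4 + 11×5 + 11×2 + 13×1 + 9×0 + 14×3 = 168
Yellow: 9×3 + 15×1 + 9×2 + 11×0 + 11×5 + 13×5 + 9×2 + 14×1 = 212
Teal: 9×2 + 15×5 + 9×1 + 11×2 + 11×4 + 13×0 + 9×1 + 14×5 = 247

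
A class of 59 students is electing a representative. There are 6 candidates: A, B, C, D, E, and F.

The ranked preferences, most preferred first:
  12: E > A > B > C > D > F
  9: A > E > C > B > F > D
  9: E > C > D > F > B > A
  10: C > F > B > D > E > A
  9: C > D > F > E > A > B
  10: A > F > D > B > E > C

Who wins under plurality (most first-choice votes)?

First-place votes: A 19, B 0, C 19, D 0, E 21, F 0.

E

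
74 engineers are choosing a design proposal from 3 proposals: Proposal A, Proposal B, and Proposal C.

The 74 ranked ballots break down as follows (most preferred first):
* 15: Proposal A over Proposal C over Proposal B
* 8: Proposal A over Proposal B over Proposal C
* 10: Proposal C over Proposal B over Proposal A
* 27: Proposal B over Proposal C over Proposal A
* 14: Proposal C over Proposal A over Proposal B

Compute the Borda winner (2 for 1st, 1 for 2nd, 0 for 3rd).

Proposal C

Proposal A: 15×2 + 8×2 + 10×0 + 27×0 + 14×1 = 60
Proposal B: 15×0 + 8×1 + 10×1 + 27×2 + 14×0 = 72
Proposal C: 15×1 + 8×0 + 10×2 + 27×1 + 14×2 = 90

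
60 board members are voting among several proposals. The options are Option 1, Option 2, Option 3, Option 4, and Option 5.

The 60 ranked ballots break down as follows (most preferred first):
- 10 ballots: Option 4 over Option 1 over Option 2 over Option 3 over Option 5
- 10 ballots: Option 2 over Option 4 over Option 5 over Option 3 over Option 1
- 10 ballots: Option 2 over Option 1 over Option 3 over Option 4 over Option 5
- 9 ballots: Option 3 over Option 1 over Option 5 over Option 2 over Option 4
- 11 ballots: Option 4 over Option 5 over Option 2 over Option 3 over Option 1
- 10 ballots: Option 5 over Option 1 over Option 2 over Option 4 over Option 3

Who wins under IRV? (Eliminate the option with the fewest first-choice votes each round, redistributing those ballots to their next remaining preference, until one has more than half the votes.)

Round 1: Option 1 0, Option 2 20, Option 3 9, Option 4 21, Option 5 10. Option 1 eliminated.
Round 2: Option 2 20, Option 3 9, Option 4 21, Option 5 10. Option 3 eliminated.
Round 3: Option 2 20, Option 4 21, Option 5 19. Option 5 eliminated.
Round 4: Option 2 39, Option 4 21. Option 2 has a majority (≥31).

Option 2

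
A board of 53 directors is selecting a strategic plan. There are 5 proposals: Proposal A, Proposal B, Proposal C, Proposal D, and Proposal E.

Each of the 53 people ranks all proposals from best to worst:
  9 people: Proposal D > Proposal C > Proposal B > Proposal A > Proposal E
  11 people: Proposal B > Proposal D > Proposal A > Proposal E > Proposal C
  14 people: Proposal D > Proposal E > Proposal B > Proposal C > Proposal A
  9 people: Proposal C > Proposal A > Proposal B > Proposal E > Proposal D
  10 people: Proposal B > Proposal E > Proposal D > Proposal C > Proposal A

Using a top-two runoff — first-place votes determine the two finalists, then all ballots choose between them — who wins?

Proposal B

Round 1 first-place votes: Proposal A 0, Proposal B 21, Proposal C 9, Proposal D 23, Proposal E 0. Proposal D and Proposal B advance.
Runoff: Proposal D is ranked above Proposal B on 23 ballots, Proposal B above Proposal D on 30.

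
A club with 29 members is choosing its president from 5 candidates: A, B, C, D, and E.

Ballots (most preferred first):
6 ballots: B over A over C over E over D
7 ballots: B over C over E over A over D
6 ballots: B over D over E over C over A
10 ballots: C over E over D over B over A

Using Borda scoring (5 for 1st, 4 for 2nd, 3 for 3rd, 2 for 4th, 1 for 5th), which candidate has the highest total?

A: 6×4 + 7×2 + 6×1 + 10×1 = 54
B: 6×5 + 7×5 + 6×5 + 10×2 = 115
C: 6×3 + 7×4 + 6×2 + 10×5 = 108
D: 6×1 + 7×1 + 6×4 + 10×3 = 67
E: 6×2 + 7×3 + 6×3 + 10×4 = 91

B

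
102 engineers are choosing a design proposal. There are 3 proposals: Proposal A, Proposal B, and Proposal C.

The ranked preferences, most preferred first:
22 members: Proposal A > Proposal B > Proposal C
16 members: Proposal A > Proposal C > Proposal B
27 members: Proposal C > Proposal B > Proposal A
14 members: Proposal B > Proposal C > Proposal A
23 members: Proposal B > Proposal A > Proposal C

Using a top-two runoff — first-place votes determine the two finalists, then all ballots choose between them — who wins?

Proposal B

Round 1 first-place votes: Proposal A 38, Proposal B 37, Proposal C 27. Proposal A and Proposal B advance.
Runoff: Proposal A is ranked above Proposal B on 38 ballots, Proposal B above Proposal A on 64.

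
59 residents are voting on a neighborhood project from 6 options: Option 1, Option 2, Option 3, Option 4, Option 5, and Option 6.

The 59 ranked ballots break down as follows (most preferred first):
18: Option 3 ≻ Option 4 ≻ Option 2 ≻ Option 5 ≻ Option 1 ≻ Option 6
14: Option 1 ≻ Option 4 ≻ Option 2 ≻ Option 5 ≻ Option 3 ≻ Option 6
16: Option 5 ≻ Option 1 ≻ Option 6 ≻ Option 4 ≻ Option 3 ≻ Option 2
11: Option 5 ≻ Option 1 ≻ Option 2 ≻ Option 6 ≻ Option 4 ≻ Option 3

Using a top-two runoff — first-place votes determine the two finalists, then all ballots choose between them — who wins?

Round 1 first-place votes: Option 1 14, Option 2 0, Option 3 18, Option 4 0, Option 5 27, Option 6 0. Option 5 and Option 3 advance.
Runoff: Option 5 is ranked above Option 3 on 41 ballots, Option 3 above Option 5 on 18.

Option 5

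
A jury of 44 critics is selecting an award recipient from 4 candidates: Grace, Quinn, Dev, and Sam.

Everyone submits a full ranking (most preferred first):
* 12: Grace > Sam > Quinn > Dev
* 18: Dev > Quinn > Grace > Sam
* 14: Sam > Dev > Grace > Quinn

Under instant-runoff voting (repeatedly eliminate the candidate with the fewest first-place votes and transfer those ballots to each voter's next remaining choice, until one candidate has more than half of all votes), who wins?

Sam

Round 1: Grace 12, Quinn 0, Dev 18, Sam 14. Quinn eliminated.
Round 2: Grace 12, Dev 18, Sam 14. Grace eliminated.
Round 3: Dev 18, Sam 26. Sam has a majority (≥23).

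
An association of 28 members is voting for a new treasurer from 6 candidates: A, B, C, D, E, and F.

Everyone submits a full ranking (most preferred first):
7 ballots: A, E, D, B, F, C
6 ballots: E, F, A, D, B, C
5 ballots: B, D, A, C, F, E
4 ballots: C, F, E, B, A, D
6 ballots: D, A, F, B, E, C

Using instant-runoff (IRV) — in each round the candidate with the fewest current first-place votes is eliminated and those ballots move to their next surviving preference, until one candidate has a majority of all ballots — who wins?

Round 1: A 7, B 5, C 4, D 6, E 6, F 0. F eliminated.
Round 2: A 7, B 5, C 4, D 6, E 6. C eliminated.
Round 3: A 7, B 5, D 6, E 10. B eliminated.
Round 4: A 7, D 11, E 10. A eliminated.
Round 5: D 11, E 17. E has a majority (≥15).

E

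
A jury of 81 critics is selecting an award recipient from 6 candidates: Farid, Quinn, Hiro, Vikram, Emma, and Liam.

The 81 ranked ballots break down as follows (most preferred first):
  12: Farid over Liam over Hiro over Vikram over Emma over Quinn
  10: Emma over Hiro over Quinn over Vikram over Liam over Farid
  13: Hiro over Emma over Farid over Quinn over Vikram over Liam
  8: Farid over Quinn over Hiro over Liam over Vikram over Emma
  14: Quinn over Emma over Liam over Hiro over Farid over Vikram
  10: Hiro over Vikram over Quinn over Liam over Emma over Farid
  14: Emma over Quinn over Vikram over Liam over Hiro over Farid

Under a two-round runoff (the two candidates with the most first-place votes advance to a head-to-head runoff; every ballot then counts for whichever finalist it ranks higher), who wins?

Hiro

Round 1 first-place votes: Farid 20, Quinn 14, Hiro 23, Vikram 0, Emma 24, Liam 0. Emma and Hiro advance.
Runoff: Emma is ranked above Hiro on 38 ballots, Hiro above Emma on 43.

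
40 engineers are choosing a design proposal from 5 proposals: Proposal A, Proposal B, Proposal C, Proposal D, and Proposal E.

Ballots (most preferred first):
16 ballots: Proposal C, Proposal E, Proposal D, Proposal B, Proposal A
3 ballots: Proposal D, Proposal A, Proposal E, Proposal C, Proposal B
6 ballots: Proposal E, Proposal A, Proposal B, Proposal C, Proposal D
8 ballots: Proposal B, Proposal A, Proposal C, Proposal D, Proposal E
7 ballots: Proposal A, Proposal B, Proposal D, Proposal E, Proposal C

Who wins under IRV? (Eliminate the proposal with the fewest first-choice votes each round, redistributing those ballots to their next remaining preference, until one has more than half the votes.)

Proposal A

Round 1: Proposal A 7, Proposal B 8, Proposal C 16, Proposal D 3, Proposal E 6. Proposal D eliminated.
Round 2: Proposal A 10, Proposal B 8, Proposal C 16, Proposal E 6. Proposal E eliminated.
Round 3: Proposal A 16, Proposal B 8, Proposal C 16. Proposal B eliminated.
Round 4: Proposal A 24, Proposal C 16. Proposal A has a majority (≥21).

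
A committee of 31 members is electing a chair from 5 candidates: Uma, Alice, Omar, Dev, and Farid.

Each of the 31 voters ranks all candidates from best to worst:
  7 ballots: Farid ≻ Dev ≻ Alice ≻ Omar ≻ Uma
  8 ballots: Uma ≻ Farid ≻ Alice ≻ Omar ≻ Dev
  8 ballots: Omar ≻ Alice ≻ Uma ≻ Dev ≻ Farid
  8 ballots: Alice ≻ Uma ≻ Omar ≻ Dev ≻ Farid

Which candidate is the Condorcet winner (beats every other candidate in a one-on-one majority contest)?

Alice vs Uma: 23–8
Alice vs Omar: 23–8
Alice vs Dev: 24–7
Alice vs Farid: 16–15
Alice beats every other candidate.

Alice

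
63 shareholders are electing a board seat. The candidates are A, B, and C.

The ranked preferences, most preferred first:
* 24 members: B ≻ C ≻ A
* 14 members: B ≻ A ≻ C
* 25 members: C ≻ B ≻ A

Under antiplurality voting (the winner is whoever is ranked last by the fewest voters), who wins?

Last-place votes: A 49, B 0, C 14.

B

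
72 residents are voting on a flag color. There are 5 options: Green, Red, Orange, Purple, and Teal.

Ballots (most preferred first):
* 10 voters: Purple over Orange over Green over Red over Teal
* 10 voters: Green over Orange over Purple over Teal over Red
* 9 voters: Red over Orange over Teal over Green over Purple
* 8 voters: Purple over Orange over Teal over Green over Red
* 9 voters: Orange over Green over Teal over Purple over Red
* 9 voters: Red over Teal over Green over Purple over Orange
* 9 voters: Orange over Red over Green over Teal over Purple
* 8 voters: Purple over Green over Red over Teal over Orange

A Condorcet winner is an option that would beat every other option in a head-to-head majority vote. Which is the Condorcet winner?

Orange vs Green: 45–27
Orange vs Red: 46–26
Orange vs Purple: 37–35
Orange vs Teal: 55–17
Orange beats every other option.

Orange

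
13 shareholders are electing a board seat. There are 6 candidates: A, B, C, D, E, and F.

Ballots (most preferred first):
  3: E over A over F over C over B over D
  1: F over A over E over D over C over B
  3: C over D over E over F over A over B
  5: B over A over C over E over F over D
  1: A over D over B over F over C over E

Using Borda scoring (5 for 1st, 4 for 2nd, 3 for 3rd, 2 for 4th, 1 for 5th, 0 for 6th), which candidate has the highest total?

A

A: 3×4 + 1×4 + 3×1 + 5×4 + 1×5 = 44
B: 3×1 + 1×0 + 3×0 + 5×5 + 1×3 = 31
C: 3×2 + 1×1 + 3×5 + 5×3 + 1×1 = 38
D: 3×0 + 1×2 + 3×4 + 5×0 + 1×4 = 18
E: 3×5 + 1×3 + 3×3 + 5×2 + 1×0 = 37
F: 3×3 + 1×5 + 3×2 + 5×1 + 1×2 = 27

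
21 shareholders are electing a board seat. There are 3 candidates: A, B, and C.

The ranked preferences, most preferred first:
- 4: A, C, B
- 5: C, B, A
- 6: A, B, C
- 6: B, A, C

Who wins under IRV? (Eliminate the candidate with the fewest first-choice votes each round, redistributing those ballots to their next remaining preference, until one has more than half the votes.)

B

Round 1: A 10, B 6, C 5. C eliminated.
Round 2: A 10, B 11. B has a majority (≥11).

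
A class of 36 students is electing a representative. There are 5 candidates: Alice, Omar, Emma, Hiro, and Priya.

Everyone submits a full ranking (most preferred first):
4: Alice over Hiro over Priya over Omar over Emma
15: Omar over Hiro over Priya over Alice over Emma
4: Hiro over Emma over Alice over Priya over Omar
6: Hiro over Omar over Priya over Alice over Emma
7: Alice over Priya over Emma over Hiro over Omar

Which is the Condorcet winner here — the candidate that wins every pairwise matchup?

Hiro vs Alice: 25–11
Hiro vs Omar: 21–15
Hiro vs Emma: 29–7
Hiro vs Priya: 29–7
Hiro beats every other candidate.

Hiro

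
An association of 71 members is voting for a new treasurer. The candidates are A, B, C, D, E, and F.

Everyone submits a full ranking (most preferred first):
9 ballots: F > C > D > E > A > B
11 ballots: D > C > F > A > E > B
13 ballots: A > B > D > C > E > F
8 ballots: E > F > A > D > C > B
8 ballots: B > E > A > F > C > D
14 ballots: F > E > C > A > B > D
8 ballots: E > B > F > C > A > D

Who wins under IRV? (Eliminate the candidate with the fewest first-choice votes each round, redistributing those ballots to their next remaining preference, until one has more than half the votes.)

Round 1: A 13, B 8, C 0, D 11, E 16, F 23. C eliminated.
Round 2: A 13, B 8, D 11, E 16, F 23. B eliminated.
Round 3: A 13, D 11, E 24, F 23. D eliminated.
Round 4: A 13, E 24, F 34. A eliminated.
Round 5: E 37, F 34. E has a majority (≥36).

E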